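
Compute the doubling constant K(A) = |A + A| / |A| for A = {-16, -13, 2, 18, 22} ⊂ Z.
K = |A + A| / |A| = 15/5 = 3

Enumerate A + A = {a + b : a, b ∈ A}. With |A| = 5, there are |A|^2 = 25 ordered sum pairs; collecting distinct values, A + A = {-32, -29, -26, -14, -11, 2, 4, 5, 6, 9, 20, 24, 36, 40, 44}, so |A + A| = 15. Thus K = 15/5 = 3. For comparison, the minimum possible |A + A| over all 5-element sets is 2·5 − 1 = 9 (so min K = 9/5), attained only by arithmetic progressions.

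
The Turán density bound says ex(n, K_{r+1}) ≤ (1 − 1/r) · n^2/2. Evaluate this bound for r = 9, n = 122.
Turán density bound = (8/9) · 122^2/2 = 59536/9 ≈ 6615.1111

Turán's theorem: ex(n, K_{r+1}) is achieved by the complete r-partite Turán graph T(n, r) with parts as balanced as possible, and is at most (1 − 1/r) · n^2/2. For r = 9, n = 122: the density bound is (8/9) · 14884/2 = 59536/9 ≈ 6615.1111. The integer-valued extremum is e(T(122, 9)) = 6614, which is strictly less than the density bound 59536/9 since 9 ∤ 122 (the parts of T(122, 9) cannot all be equal).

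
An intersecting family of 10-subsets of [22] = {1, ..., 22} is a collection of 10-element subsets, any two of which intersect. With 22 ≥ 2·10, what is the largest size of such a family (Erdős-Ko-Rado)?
max |F| = C(21, 9) = 293930

Erdős-Ko-Rado (1961): when n ≥ 2k, max |F| = C(n−1, k−1). The bound is attained by the star {A : i ∈ A} for any fixed i ∈ [n]. Here C(22−1, 10−1) = C(21, 9) = 293930.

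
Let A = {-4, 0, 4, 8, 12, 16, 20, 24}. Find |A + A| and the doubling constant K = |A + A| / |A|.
K = |A + A| / |A| = 15/8

Enumerate A + A = {a + b : a, b ∈ A}. With |A| = 8, there are |A|^2 = 64 ordered sum pairs; collecting distinct values, A + A = {-8, -4, 0, 4, 8, 12, 16, 20, 24, 28, 32, 36, 40, 44, 48}, so |A + A| = 15. Thus K = 15/8. Here |A + A| = 2|A| − 1 = 15, the minimum possible — so K = 15/8 is minimal, which holds iff A is an arithmetic progression.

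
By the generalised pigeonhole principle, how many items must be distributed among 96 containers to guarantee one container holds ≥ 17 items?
n = (17 − 1)·96 + 1 = 1537

By the generalised pigeonhole principle, to guarantee some box contains ≥ r objects we need more than (r − 1) · k objects total. Threshold: n = (r − 1) · k + 1. With r = 17 and k = 96: n = 16 · 96 + 1 = 1536 + 1 = 1537. For n = 1536 = 16 · 96, we can put exactly 16 objects in every box, avoiding 17 in any single one — so 1537 is tight.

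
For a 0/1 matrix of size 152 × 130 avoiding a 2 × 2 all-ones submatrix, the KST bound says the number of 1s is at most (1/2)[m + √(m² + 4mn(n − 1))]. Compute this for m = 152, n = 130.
z(152, 130; 2, 2) ≤ (1/2)[152 + √(152² + 4·152·130·129)] = (1/2)[152 + √10219264] = 1674.3792

Kővári–Sós–Turán: let r_1, ..., r_152 be the row sums and z = Σ r_i the total number of 1s. Each pair of columns can share at most one row with both entries 1 (else a 2×2 all-ones block appears), so Σ_i C(r_i, 2) ≤ C(130, 2) = 8385. By convexity Σ_i C(r_i, 2) ≥ 152·C(z/152, 2) = z(z − 152)/(2·152), giving z² − 152z − 152·130·129 ≤ 0 and hence z ≤ (1/2)[152 + √(23104 + 4·2549040)] = (1/2)[152 + √10219264] ≈ (1/2)(152 + 3196.7584) = 1674.3792.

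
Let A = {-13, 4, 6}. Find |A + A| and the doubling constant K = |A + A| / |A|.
K = |A + A| / |A| = 6/3 = 2

Enumerate A + A = {a + b : a, b ∈ A}. With |A| = 3, there are |A|^2 = 9 ordered sum pairs; collecting distinct values, A + A = {-26, -9, -7, 8, 10, 12}, so |A + A| = 6. Thus K = 6/3 = 2. For comparison, the minimum possible |A + A| over all 3-element sets is 2·3 − 1 = 5 (so min K = 5/3), attained only by arithmetic progressions.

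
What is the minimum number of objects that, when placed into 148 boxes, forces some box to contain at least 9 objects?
n = (9 − 1)·148 + 1 = 1185

By the generalised pigeonhole principle, to guarantee some box contains ≥ r objects we need more than (r − 1) · k objects total. Threshold: n = (r − 1) · k + 1. With r = 9 and k = 148: n = 8 · 148 + 1 = 1184 + 1 = 1185. For n = 1184 = 8 · 148, we can put exactly 8 objects in every box, avoiding 9 in any single one — so 1185 is tight.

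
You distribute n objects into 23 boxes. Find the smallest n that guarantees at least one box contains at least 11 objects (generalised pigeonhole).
n = (11 − 1)·23 + 1 = 231

By the generalised pigeonhole principle, to guarantee some box contains ≥ r objects we need more than (r − 1) · k objects total. Threshold: n = (r − 1) · k + 1. With r = 11 and k = 23: n = 10 · 23 + 1 = 230 + 1 = 231. For n = 230 = 10 · 23, we can put exactly 10 objects in every box, avoiding 11 in any single one — so 231 is tight.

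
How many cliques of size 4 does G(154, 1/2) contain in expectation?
E[# K_4] = C(154, 4) · (1/2)^C(4, 2) = 22533126 / 2^6 = 11266563/32 = 352080.09375

For each 4-subset S of vertices (there are C(154, 4) = 22533126 such S), let X_S = 1 if S induces a K_4 (all C(4, 2) = 6 edges present). Then P(X_S = 1) = (1/2)^6 = 1/64. By linearity of expectation, E[# K_4] = C(154, 4) · (1/2)^6 = 22533126 / 64 = 11266563/32 = 352080.09375.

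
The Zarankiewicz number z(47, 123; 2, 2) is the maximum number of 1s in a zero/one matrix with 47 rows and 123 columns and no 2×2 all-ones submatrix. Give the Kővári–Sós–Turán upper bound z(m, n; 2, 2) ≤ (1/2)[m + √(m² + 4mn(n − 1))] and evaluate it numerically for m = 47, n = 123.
z(47, 123; 2, 2) ≤ (1/2)[47 + √(47² + 4·47·123·122)] = (1/2)[47 + √2823337] = 863.6394

Kővári–Sós–Turán: let r_1, ..., r_47 be the row sums and z = Σ r_i the total number of 1s. Each pair of columns can share at most one row with both entries 1 (else a 2×2 all-ones block appears), so Σ_i C(r_i, 2) ≤ C(123, 2) = 7503. By convexity Σ_i C(r_i, 2) ≥ 47·C(z/47, 2) = z(z − 47)/(2·47), giving z² − 47z − 47·123·122 ≤ 0 and hence z ≤ (1/2)[47 + √(2209 + 4·705282)] = (1/2)[47 + √2823337] ≈ (1/2)(47 + 1680.2788) = 863.6394.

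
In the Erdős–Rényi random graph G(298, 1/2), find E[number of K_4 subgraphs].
E[# K_4] = C(298, 4) · (1/2)^C(4, 2) = 322014330 / 2^6 = 161007165/32 = 5031473.90625

For each 4-subset S of vertices (there are C(298, 4) = 322014330 such S), let X_S = 1 if S induces a K_4 (all C(4, 2) = 6 edges present). Then P(X_S = 1) = (1/2)^6 = 1/64. By linearity of expectation, E[# K_4] = C(298, 4) · (1/2)^6 = 322014330 / 64 = 161007165/32 = 5031473.90625.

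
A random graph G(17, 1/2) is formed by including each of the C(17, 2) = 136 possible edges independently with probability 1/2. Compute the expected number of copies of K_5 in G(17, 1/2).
E[# K_5] = C(17, 5) · (1/2)^C(5, 2) = 6188 / 2^10 = 1547/256 ≈ 6.042969

For each 5-subset S of vertices (there are C(17, 5) = 6188 such S), let X_S = 1 if S induces a K_5 (all C(5, 2) = 10 edges present). Then P(X_S = 1) = (1/2)^10 = 1/1024. By linearity of expectation, E[# K_5] = C(17, 5) · (1/2)^10 = 6188 / 1024 = 1547/256 ≈ 6.042969.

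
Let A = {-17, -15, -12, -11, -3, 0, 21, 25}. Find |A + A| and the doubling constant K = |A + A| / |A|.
K = |A + A| / |A| = 34/8 = 17/4

Enumerate A + A = {a + b : a, b ∈ A}. With |A| = 8, there are |A|^2 = 64 ordered sum pairs; collecting distinct values, A + A = {-34, -32, -30, -29, -28, -27, -26, -24, -23, -22, -20, -18, -17, -15, -14, -12, -11, -6, -3, 0, 4, 6, 8, 9, 10, 13, 14, 18, 21, 22, 25, 42, 46, 50}, so |A + A| = 34. Thus K = 34/8 = 17/4. For comparison, the minimum possible |A + A| over all 8-element sets is 2·8 − 1 = 15 (so min K = 15/8), attained only by arithmetic progressions.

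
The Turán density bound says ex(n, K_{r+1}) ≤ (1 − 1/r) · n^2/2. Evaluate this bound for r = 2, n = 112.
Turán density bound = (1/2) · 112^2/2 = 3136

Turán's theorem: ex(n, K_{r+1}) is achieved by the complete r-partite Turán graph T(n, r) with parts as balanced as possible, and is at most (1 − 1/r) · n^2/2. For r = 2, n = 112: the density bound is (1/2) · 12544/2 = 3136. Since 2 ∣ 112, the Turán graph T(112, 2) has parts of equal size 56, and its edge count e(T(112, 2)) = 3136 attains the density bound exactly.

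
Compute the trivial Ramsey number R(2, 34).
R(2, 34) = 34

R(2, k) = k for all k ≥ 2: in a 2-colouring of K_k, either some edge is red (a red K_2) or all edges are blue (a blue K_k). And K_{33} coloured all-blue has no blue K_34, so R(2, 34) > 33. Hence R(2, 34) = 34.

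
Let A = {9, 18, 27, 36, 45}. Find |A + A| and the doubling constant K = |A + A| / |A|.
K = |A + A| / |A| = 9/5

Enumerate A + A = {a + b : a, b ∈ A}. With |A| = 5, there are |A|^2 = 25 ordered sum pairs; collecting distinct values, A + A = {18, 27, 36, 45, 54, 63, 72, 81, 90}, so |A + A| = 9. Thus K = 9/5. Here |A + A| = 2|A| − 1 = 9, the minimum possible — so K = 9/5 is minimal, which holds iff A is an arithmetic progression.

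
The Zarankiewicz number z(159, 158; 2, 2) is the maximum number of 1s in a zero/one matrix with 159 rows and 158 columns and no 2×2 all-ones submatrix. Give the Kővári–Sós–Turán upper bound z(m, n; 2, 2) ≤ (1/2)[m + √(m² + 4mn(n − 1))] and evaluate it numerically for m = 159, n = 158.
z(159, 158; 2, 2) ≤ (1/2)[159 + √(159² + 4·159·158·157)] = (1/2)[159 + √15801897] = 2067.08

Kővári–Sós–Turán: let r_1, ..., r_159 be the row sums and z = Σ r_i the total number of 1s. Each pair of columns can share at most one row with both entries 1 (else a 2×2 all-ones block appears), so Σ_i C(r_i, 2) ≤ C(158, 2) = 12403. By convexity Σ_i C(r_i, 2) ≥ 159·C(z/159, 2) = z(z − 159)/(2·159), giving z² − 159z − 159·158·157 ≤ 0 and hence z ≤ (1/2)[159 + √(25281 + 4·3944154)] = (1/2)[159 + √15801897] ≈ (1/2)(159 + 3975.16) = 2067.08.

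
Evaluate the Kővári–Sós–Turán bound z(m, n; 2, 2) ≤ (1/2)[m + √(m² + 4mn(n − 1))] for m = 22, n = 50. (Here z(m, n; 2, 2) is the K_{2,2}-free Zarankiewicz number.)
z(22, 50; 2, 2) ≤ (1/2)[22 + √(22² + 4·22·50·49)] = (1/2)[22 + √216084] = 243.4242

Kővári–Sós–Turán: let r_1, ..., r_22 be the row sums and z = Σ r_i the total number of 1s. Each pair of columns can share at most one row with both entries 1 (else a 2×2 all-ones block appears), so Σ_i C(r_i, 2) ≤ C(50, 2) = 1225. By convexity Σ_i C(r_i, 2) ≥ 22·C(z/22, 2) = z(z − 22)/(2·22), giving z² − 22z − 22·50·49 ≤ 0 and hence z ≤ (1/2)[22 + √(484 + 4·53900)] = (1/2)[22 + √216084] ≈ (1/2)(22 + 464.8484) = 243.4242.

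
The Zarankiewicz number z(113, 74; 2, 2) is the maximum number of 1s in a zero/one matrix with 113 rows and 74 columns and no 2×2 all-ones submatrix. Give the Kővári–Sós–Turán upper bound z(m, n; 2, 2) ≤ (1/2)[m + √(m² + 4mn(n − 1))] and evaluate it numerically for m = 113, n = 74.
z(113, 74; 2, 2) ≤ (1/2)[113 + √(113² + 4·113·74·73)] = (1/2)[113 + √2454473] = 839.8379

Kővári–Sós–Turán: let r_1, ..., r_113 be the row sums and z = Σ r_i the total number of 1s. Each pair of columns can share at most one row with both entries 1 (else a 2×2 all-ones block appears), so Σ_i C(r_i, 2) ≤ C(74, 2) = 2701. By convexity Σ_i C(r_i, 2) ≥ 113·C(z/113, 2) = z(z − 113)/(2·113), giving z² − 113z − 113·74·73 ≤ 0 and hence z ≤ (1/2)[113 + √(12769 + 4·610426)] = (1/2)[113 + √2454473] ≈ (1/2)(113 + 1566.6758) = 839.8379.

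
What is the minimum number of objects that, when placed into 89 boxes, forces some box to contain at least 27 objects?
n = (27 − 1)·89 + 1 = 2315

By the generalised pigeonhole principle, to guarantee some box contains ≥ r objects we need more than (r − 1) · k objects total. Threshold: n = (r − 1) · k + 1. With r = 27 and k = 89: n = 26 · 89 + 1 = 2314 + 1 = 2315. For n = 2314 = 26 · 89, we can put exactly 26 objects in every box, avoiding 27 in any single one — so 2315 is tight.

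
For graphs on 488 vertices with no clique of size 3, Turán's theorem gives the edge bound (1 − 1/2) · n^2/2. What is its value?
Turán density bound = (1/2) · 488^2/2 = 59536

Turán's theorem: ex(n, K_{r+1}) is achieved by the complete r-partite Turán graph T(n, r) with parts as balanced as possible, and is at most (1 − 1/r) · n^2/2. For r = 2, n = 488: the density bound is (1/2) · 238144/2 = 59536. Since 2 ∣ 488, the Turán graph T(488, 2) has parts of equal size 244, and its edge count e(T(488, 2)) = 59536 attains the density bound exactly.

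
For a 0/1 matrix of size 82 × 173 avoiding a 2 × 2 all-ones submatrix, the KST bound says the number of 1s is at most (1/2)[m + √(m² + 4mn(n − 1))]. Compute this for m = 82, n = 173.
z(82, 173; 2, 2) ≤ (1/2)[82 + √(82² + 4·82·173·172)] = (1/2)[82 + √9766692] = 1603.5854

Kővári–Sós–Turán: let r_1, ..., r_82 be the row sums and z = Σ r_i the total number of 1s. Each pair of columns can share at most one row with both entries 1 (else a 2×2 all-ones block appears), so Σ_i C(r_i, 2) ≤ C(173, 2) = 14878. By convexity Σ_i C(r_i, 2) ≥ 82·C(z/82, 2) = z(z − 82)/(2·82), giving z² − 82z − 82·173·172 ≤ 0 and hence z ≤ (1/2)[82 + √(6724 + 4·2439992)] = (1/2)[82 + √9766692] ≈ (1/2)(82 + 3125.1707) = 1603.5854.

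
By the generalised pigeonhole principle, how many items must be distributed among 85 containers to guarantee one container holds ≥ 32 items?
n = (32 − 1)·85 + 1 = 2636

By the generalised pigeonhole principle, to guarantee some box contains ≥ r objects we need more than (r − 1) · k objects total. Threshold: n = (r − 1) · k + 1. With r = 32 and k = 85: n = 31 · 85 + 1 = 2635 + 1 = 2636. For n = 2635 = 31 · 85, we can put exactly 31 objects in every box, avoiding 32 in any single one — so 2636 is tight.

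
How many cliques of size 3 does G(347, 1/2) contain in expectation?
E[# K_3] = C(347, 3) · (1/2)^C(3, 2) = 6903565 / 2^3 = 862945.625

For each 3-subset S of vertices (there are C(347, 3) = 6903565 such S), let X_S = 1 if S induces a K_3 (all C(3, 2) = 3 edges present). Then P(X_S = 1) = (1/2)^3 = 1/8. By linearity of expectation, E[# K_3] = C(347, 3) · (1/2)^3 = 6903565 / 8 = 862945.625.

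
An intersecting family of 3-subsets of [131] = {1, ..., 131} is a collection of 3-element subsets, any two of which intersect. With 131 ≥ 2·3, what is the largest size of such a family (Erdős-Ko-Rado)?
max |F| = C(130, 2) = 8385

Erdős-Ko-Rado (1961): when n ≥ 2k, max |F| = C(n−1, k−1). The bound is attained by the star {A : i ∈ A} for any fixed i ∈ [n]. Here C(131−1, 3−1) = C(130, 2) = 8385.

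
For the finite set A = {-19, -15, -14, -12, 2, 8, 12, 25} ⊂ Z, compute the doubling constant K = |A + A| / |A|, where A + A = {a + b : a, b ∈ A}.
K = |A + A| / |A| = 34/8 = 17/4

Enumerate A + A = {a + b : a, b ∈ A}. With |A| = 8, there are |A|^2 = 64 ordered sum pairs; collecting distinct values, A + A = {-38, -34, -33, -31, -30, -29, -28, -27, -26, -24, -17, -13, -12, -11, -10, -7, -6, -4, -3, -2, 0, 4, 6, 10, 11, 13, 14, 16, 20, 24, 27, 33, 37, 50}, so |A + A| = 34. Thus K = 34/8 = 17/4. For comparison, the minimum possible |A + A| over all 8-element sets is 2·8 − 1 = 15 (so min K = 15/8), attained only by arithmetic progressions.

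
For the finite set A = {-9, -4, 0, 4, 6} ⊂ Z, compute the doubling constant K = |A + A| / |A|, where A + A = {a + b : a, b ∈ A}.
K = |A + A| / |A| = 14/5

Enumerate A + A = {a + b : a, b ∈ A}. With |A| = 5, there are |A|^2 = 25 ordered sum pairs; collecting distinct values, A + A = {-18, -13, -9, -8, -5, -4, -3, 0, 2, 4, 6, 8, 10, 12}, so |A + A| = 14. Thus K = 14/5. For comparison, the minimum possible |A + A| over all 5-element sets is 2·5 − 1 = 9 (so min K = 9/5), attained only by arithmetic progressions.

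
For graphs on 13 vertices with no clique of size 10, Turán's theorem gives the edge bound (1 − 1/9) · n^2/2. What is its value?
Turán density bound = (8/9) · 13^2/2 = 676/9 ≈ 75.1111

Turán's theorem: ex(n, K_{r+1}) is achieved by the complete r-partite Turán graph T(n, r) with parts as balanced as possible, and is at most (1 − 1/r) · n^2/2. For r = 9, n = 13: the density bound is (8/9) · 169/2 = 676/9 ≈ 75.1111. The integer-valued extremum is e(T(13, 9)) = 74, which is strictly less than the density bound 676/9 since 9 ∤ 13 (the parts of T(13, 9) cannot all be equal).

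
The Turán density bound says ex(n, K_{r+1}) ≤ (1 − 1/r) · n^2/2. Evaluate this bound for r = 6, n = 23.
Turán density bound = (5/6) · 23^2/2 = 2645/12 ≈ 220.4167

Turán's theorem: ex(n, K_{r+1}) is achieved by the complete r-partite Turán graph T(n, r) with parts as balanced as possible, and is at most (1 − 1/r) · n^2/2. For r = 6, n = 23: the density bound is (5/6) · 529/2 = 2645/12 ≈ 220.4167. The integer-valued extremum is e(T(23, 6)) = 220, which is strictly less than the density bound 2645/12 since 6 ∤ 23 (the parts of T(23, 6) cannot all be equal).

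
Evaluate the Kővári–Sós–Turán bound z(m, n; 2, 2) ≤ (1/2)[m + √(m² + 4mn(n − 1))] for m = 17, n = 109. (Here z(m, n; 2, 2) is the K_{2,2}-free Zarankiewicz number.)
z(17, 109; 2, 2) ≤ (1/2)[17 + √(17² + 4·17·109·108)] = (1/2)[17 + √800785] = 455.933

Kővári–Sós–Turán: let r_1, ..., r_17 be the row sums and z = Σ r_i the total number of 1s. Each pair of columns can share at most one row with both entries 1 (else a 2×2 all-ones block appears), so Σ_i C(r_i, 2) ≤ C(109, 2) = 5886. By convexity Σ_i C(r_i, 2) ≥ 17·C(z/17, 2) = z(z − 17)/(2·17), giving z² − 17z − 17·109·108 ≤ 0 and hence z ≤ (1/2)[17 + √(289 + 4·200124)] = (1/2)[17 + √800785] ≈ (1/2)(17 + 894.8659) = 455.933.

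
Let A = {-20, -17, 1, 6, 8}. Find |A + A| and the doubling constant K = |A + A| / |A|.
K = |A + A| / |A| = 15/5 = 3

Enumerate A + A = {a + b : a, b ∈ A}. With |A| = 5, there are |A|^2 = 25 ordered sum pairs; collecting distinct values, A + A = {-40, -37, -34, -19, -16, -14, -12, -11, -9, 2, 7, 9, 12, 14, 16}, so |A + A| = 15. Thus K = 15/5 = 3. For comparison, the minimum possible |A + A| over all 5-element sets is 2·5 − 1 = 9 (so min K = 9/5), attained only by arithmetic progressions.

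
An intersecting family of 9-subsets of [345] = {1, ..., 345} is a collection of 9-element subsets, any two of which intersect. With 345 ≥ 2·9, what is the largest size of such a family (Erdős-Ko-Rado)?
max |F| = C(344, 8) = 4480616157184167

The Erdős-Ko-Rado theorem states: for n ≥ 2k, an intersecting family of k-subsets of an n-element set has size at most C(n − 1, k − 1), with equality for 'star' families {A ⊆ [n] : |A| = k, i ∈ A} (fix an element i). For n = 345, k = 9: C(344, 8) = 4480616157184167.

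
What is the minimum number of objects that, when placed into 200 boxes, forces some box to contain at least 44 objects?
n = (44 − 1)·200 + 1 = 8601

By the generalised pigeonhole principle, to guarantee some box contains ≥ r objects we need more than (r − 1) · k objects total. Threshold: n = (r − 1) · k + 1. With r = 44 and k = 200: n = 43 · 200 + 1 = 8600 + 1 = 8601. For n = 8600 = 43 · 200, we can put exactly 43 objects in every box, avoiding 44 in any single one — so 8601 is tight.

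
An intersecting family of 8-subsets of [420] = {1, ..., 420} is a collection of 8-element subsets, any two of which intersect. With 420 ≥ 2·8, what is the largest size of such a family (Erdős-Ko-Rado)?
max |F| = C(419, 7) = 427747660965768

The Erdős-Ko-Rado theorem states: for n ≥ 2k, an intersecting family of k-subsets of an n-element set has size at most C(n − 1, k − 1), with equality for 'star' families {A ⊆ [n] : |A| = k, i ∈ A} (fix an element i). For n = 420, k = 8: C(419, 7) = 427747660965768.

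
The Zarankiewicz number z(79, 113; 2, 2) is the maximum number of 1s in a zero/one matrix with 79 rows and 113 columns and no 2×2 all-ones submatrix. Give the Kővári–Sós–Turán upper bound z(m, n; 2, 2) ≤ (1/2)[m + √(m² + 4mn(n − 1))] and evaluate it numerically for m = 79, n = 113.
z(79, 113; 2, 2) ≤ (1/2)[79 + √(79² + 4·79·113·112)] = (1/2)[79 + √4005537] = 1040.1919

Kővári–Sós–Turán: let r_1, ..., r_79 be the row sums and z = Σ r_i the total number of 1s. Each pair of columns can share at most one row with both entries 1 (else a 2×2 all-ones block appears), so Σ_i C(r_i, 2) ≤ C(113, 2) = 6328. By convexity Σ_i C(r_i, 2) ≥ 79·C(z/79, 2) = z(z − 79)/(2·79), giving z² − 79z − 79·113·112 ≤ 0 and hence z ≤ (1/2)[79 + √(6241 + 4·999824)] = (1/2)[79 + √4005537] ≈ (1/2)(79 + 2001.3838) = 1040.1919.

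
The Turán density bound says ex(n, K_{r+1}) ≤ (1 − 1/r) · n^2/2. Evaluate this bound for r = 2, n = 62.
Turán density bound = (1/2) · 62^2/2 = 961

Turán's theorem: ex(n, K_{r+1}) is achieved by the complete r-partite Turán graph T(n, r) with parts as balanced as possible, and is at most (1 − 1/r) · n^2/2. For r = 2, n = 62: the density bound is (1/2) · 3844/2 = 961. Since 2 ∣ 62, the Turán graph T(62, 2) has parts of equal size 31, and its edge count e(T(62, 2)) = 961 attains the density bound exactly.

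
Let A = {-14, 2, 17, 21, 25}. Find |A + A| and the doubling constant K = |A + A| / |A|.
K = |A + A| / |A| = 14/5

Enumerate A + A = {a + b : a, b ∈ A}. With |A| = 5, there are |A|^2 = 25 ordered sum pairs; collecting distinct values, A + A = {-28, -12, 3, 4, 7, 11, 19, 23, 27, 34, 38, 42, 46, 50}, so |A + A| = 14. Thus K = 14/5. For comparison, the minimum possible |A + A| over all 5-element sets is 2·5 − 1 = 9 (so min K = 9/5), attained only by arithmetic progressions.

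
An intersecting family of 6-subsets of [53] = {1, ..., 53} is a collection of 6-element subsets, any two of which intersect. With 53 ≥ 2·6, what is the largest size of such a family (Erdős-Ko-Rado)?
max |F| = C(52, 5) = 2598960

Erdős-Ko-Rado (1961): when n ≥ 2k, max |F| = C(n−1, k−1). The bound is attained by the star {A : i ∈ A} for any fixed i ∈ [n]. Here C(53−1, 6−1) = C(52, 5) = 2598960.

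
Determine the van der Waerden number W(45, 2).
W(45, 2) = 45 + 1 = 46

A 2-term AP is any pair of integers, so a monochromatic 2-AP exists iff some colour is used at least twice. With 45 colours, the colouring i ↦ i on {1, ..., 45} uses each colour once, avoiding any monochromatic pair, so W(45, 2) > 45. For {1, ..., 46}, pigeonhole forces two integers of the same colour, which form a monochromatic 2-AP. Hence W(45, 2) = 46.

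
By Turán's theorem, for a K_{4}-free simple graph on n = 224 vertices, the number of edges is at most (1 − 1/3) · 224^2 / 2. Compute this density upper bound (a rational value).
Turán density bound = (2/3) · 224^2/2 = 50176/3 ≈ 16725.3333

Turán's theorem: ex(n, K_{r+1}) is achieved by the complete r-partite Turán graph T(n, r) with parts as balanced as possible, and is at most (1 − 1/r) · n^2/2. For r = 3, n = 224: the density bound is (2/3) · 50176/2 = 50176/3 ≈ 16725.3333. The integer-valued extremum is e(T(224, 3)) = 16725, which is strictly less than the density bound 50176/3 since 3 ∤ 224 (the parts of T(224, 3) cannot all be equal).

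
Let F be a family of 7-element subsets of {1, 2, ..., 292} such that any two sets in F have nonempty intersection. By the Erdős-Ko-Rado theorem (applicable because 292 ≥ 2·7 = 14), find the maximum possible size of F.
max |F| = C(291, 6) = 800749637688

The Erdős-Ko-Rado theorem states: for n ≥ 2k, an intersecting family of k-subsets of an n-element set has size at most C(n − 1, k − 1), with equality for 'star' families {A ⊆ [n] : |A| = k, i ∈ A} (fix an element i). For n = 292, k = 7: C(291, 6) = 800749637688.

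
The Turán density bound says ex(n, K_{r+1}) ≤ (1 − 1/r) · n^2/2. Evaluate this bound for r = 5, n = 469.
Turán density bound = (4/5) · 469^2/2 = 439922/5 ≈ 87984.4

Turán's theorem: ex(n, K_{r+1}) is achieved by the complete r-partite Turán graph T(n, r) with parts as balanced as possible, and is at most (1 − 1/r) · n^2/2. For r = 5, n = 469: the density bound is (4/5) · 219961/2 = 439922/5 ≈ 87984.4. The integer-valued extremum is e(T(469, 5)) = 87984, which is strictly less than the density bound 439922/5 since 5 ∤ 469 (the parts of T(469, 5) cannot all be equal).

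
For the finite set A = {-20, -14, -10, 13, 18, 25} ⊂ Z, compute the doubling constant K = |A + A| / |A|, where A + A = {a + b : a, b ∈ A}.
K = |A + A| / |A| = 21/6 = 7/2

Enumerate A + A = {a + b : a, b ∈ A}. With |A| = 6, there are |A|^2 = 36 ordered sum pairs; collecting distinct values, A + A = {-40, -34, -30, -28, -24, -20, -7, -2, -1, 3, 4, 5, 8, 11, 15, 26, 31, 36, 38, 43, 50}, so |A + A| = 21. Thus K = 21/6 = 7/2. For comparison, the minimum possible |A + A| over all 6-element sets is 2·6 − 1 = 11 (so min K = 11/6), attained only by arithmetic progressions.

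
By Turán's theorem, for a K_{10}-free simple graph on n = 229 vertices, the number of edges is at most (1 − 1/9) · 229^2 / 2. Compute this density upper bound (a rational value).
Turán density bound = (8/9) · 229^2/2 = 209764/9 ≈ 23307.1111

Turán's theorem: ex(n, K_{r+1}) is achieved by the complete r-partite Turán graph T(n, r) with parts as balanced as possible, and is at most (1 − 1/r) · n^2/2. For r = 9, n = 229: the density bound is (8/9) · 52441/2 = 209764/9 ≈ 23307.1111. The integer-valued extremum is e(T(229, 9)) = 23306, which is strictly less than the density bound 209764/9 since 9 ∤ 229 (the parts of T(229, 9) cannot all be equal).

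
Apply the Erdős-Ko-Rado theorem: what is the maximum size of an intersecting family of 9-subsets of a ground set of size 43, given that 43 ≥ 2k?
max |F| = C(42, 8) = 118030185

Erdős-Ko-Rado (1961): when n ≥ 2k, max |F| = C(n−1, k−1). The bound is attained by the star {A : i ∈ A} for any fixed i ∈ [n]. Here C(43−1, 9−1) = C(42, 8) = 118030185.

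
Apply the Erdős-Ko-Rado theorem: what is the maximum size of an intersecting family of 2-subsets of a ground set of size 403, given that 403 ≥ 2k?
max |F| = C(402, 1) = 402

The Erdős-Ko-Rado theorem states: for n ≥ 2k, an intersecting family of k-subsets of an n-element set has size at most C(n − 1, k − 1), with equality for 'star' families {A ⊆ [n] : |A| = k, i ∈ A} (fix an element i). For n = 403, k = 2: C(402, 1) = 402.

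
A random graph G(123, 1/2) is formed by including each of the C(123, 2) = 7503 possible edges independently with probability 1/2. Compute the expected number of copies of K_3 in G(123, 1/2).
E[# K_3] = C(123, 3) · (1/2)^C(3, 2) = 302621 / 2^3 = 37827.625

For each 3-subset S of vertices (there are C(123, 3) = 302621 such S), let X_S = 1 if S induces a K_3 (all C(3, 2) = 3 edges present). Then P(X_S = 1) = (1/2)^3 = 1/8. By linearity of expectation, E[# K_3] = C(123, 3) · (1/2)^3 = 302621 / 8 = 37827.625.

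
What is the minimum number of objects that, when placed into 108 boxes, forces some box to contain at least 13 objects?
n = (13 − 1)·108 + 1 = 1297

By the generalised pigeonhole principle, to guarantee some box contains ≥ r objects we need more than (r − 1) · k objects total. Threshold: n = (r − 1) · k + 1. With r = 13 and k = 108: n = 12 · 108 + 1 = 1296 + 1 = 1297. For n = 1296 = 12 · 108, we can put exactly 12 objects in every box, avoiding 13 in any single one — so 1297 is tight.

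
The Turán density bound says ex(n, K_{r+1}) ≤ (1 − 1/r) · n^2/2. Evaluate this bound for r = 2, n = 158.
Turán density bound = (1/2) · 158^2/2 = 6241

Turán's theorem: ex(n, K_{r+1}) is achieved by the complete r-partite Turán graph T(n, r) with parts as balanced as possible, and is at most (1 − 1/r) · n^2/2. For r = 2, n = 158: the density bound is (1/2) · 24964/2 = 6241. Since 2 ∣ 158, the Turán graph T(158, 2) has parts of equal size 79, and its edge count e(T(158, 2)) = 6241 attains the density bound exactly.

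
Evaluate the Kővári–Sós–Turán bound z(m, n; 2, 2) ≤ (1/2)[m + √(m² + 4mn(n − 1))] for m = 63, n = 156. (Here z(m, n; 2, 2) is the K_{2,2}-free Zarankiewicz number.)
z(63, 156; 2, 2) ≤ (1/2)[63 + √(63² + 4·63·156·155)] = (1/2)[63 + √6097329] = 1266.1385

Kővári–Sós–Turán: let r_1, ..., r_63 be the row sums and z = Σ r_i the total number of 1s. Each pair of columns can share at most one row with both entries 1 (else a 2×2 all-ones block appears), so Σ_i C(r_i, 2) ≤ C(156, 2) = 12090. By convexity Σ_i C(r_i, 2) ≥ 63·C(z/63, 2) = z(z − 63)/(2·63), giving z² − 63z − 63·156·155 ≤ 0 and hence z ≤ (1/2)[63 + √(3969 + 4·1523340)] = (1/2)[63 + √6097329] ≈ (1/2)(63 + 2469.277) = 1266.1385.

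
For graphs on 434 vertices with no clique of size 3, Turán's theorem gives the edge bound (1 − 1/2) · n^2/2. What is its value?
Turán density bound = (1/2) · 434^2/2 = 47089

Turán's theorem: ex(n, K_{r+1}) is achieved by the complete r-partite Turán graph T(n, r) with parts as balanced as possible, and is at most (1 − 1/r) · n^2/2. For r = 2, n = 434: the density bound is (1/2) · 188356/2 = 47089. Since 2 ∣ 434, the Turán graph T(434, 2) has parts of equal size 217, and its edge count e(T(434, 2)) = 47089 attains the density bound exactly.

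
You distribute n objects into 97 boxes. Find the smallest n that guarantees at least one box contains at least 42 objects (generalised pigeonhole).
n = (42 − 1)·97 + 1 = 3978

By the generalised pigeonhole principle, to guarantee some box contains ≥ r objects we need more than (r − 1) · k objects total. Threshold: n = (r − 1) · k + 1. With r = 42 and k = 97: n = 41 · 97 + 1 = 3977 + 1 = 3978. For n = 3977 = 41 · 97, we can put exactly 41 objects in every box, avoiding 42 in any single one — so 3978 is tight.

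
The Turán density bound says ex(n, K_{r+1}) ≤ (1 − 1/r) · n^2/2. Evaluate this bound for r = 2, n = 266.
Turán density bound = (1/2) · 266^2/2 = 17689

Turán's theorem: ex(n, K_{r+1}) is achieved by the complete r-partite Turán graph T(n, r) with parts as balanced as possible, and is at most (1 − 1/r) · n^2/2. For r = 2, n = 266: the density bound is (1/2) · 70756/2 = 17689. Since 2 ∣ 266, the Turán graph T(266, 2) has parts of equal size 133, and its edge count e(T(266, 2)) = 17689 attains the density bound exactly.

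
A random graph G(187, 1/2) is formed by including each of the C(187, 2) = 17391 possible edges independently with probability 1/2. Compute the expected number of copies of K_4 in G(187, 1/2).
E[# K_4] = C(187, 4) · (1/2)^C(4, 2) = 49332470 / 2^6 = 24666235/32 = 770819.84375

For each 4-subset S of vertices (there are C(187, 4) = 49332470 such S), let X_S = 1 if S induces a K_4 (all C(4, 2) = 6 edges present). Then P(X_S = 1) = (1/2)^6 = 1/64. By linearity of expectation, E[# K_4] = C(187, 4) · (1/2)^6 = 49332470 / 64 = 24666235/32 = 770819.84375.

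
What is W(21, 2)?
W(21, 2) = 21 + 1 = 22

A 2-term AP is any pair of integers, so a monochromatic 2-AP exists iff some colour is used at least twice. With 21 colours, the colouring i ↦ i on {1, ..., 21} uses each colour once, avoiding any monochromatic pair, so W(21, 2) > 21. For {1, ..., 22}, pigeonhole forces two integers of the same colour, which form a monochromatic 2-AP. Hence W(21, 2) = 22.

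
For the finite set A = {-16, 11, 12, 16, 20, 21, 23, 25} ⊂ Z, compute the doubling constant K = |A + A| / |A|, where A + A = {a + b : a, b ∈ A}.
K = |A + A| / |A| = 30/8 = 15/4

Enumerate A + A = {a + b : a, b ∈ A}. With |A| = 8, there are |A|^2 = 64 ordered sum pairs; collecting distinct values, A + A = {-32, -5, -4, 0, 4, 5, 7, 9, 22, 23, 24, 27, 28, 31, 32, 33, 34, 35, 36, 37, 39, 40, 41, 42, 43, 44, 45, 46, 48, 50}, so |A + A| = 30. Thus K = 30/8 = 15/4. For comparison, the minimum possible |A + A| over all 8-element sets is 2·8 − 1 = 15 (so min K = 15/8), attained only by arithmetic progressions.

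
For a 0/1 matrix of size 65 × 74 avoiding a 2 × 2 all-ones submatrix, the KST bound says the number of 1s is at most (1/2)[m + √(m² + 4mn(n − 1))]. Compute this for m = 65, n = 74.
z(65, 74; 2, 2) ≤ (1/2)[65 + √(65² + 4·65·74·73)] = (1/2)[65 + √1408745] = 625.9528

Kővári–Sós–Turán: let r_1, ..., r_65 be the row sums and z = Σ r_i the total number of 1s. Each pair of columns can share at most one row with both entries 1 (else a 2×2 all-ones block appears), so Σ_i C(r_i, 2) ≤ C(74, 2) = 2701. By convexity Σ_i C(r_i, 2) ≥ 65·C(z/65, 2) = z(z − 65)/(2·65), giving z² − 65z − 65·74·73 ≤ 0 and hence z ≤ (1/2)[65 + √(4225 + 4·351130)] = (1/2)[65 + √1408745] ≈ (1/2)(65 + 1186.9056) = 625.9528.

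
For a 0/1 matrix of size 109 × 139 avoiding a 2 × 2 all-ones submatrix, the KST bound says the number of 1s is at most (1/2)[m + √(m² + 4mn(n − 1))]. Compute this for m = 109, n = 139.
z(109, 139; 2, 2) ≤ (1/2)[109 + √(109² + 4·109·139·138)] = (1/2)[109 + √8375233] = 1501.4997

Kővári–Sós–Turán: let r_1, ..., r_109 be the row sums and z = Σ r_i the total number of 1s. Each pair of columns can share at most one row with both entries 1 (else a 2×2 all-ones block appears), so Σ_i C(r_i, 2) ≤ C(139, 2) = 9591. By convexity Σ_i C(r_i, 2) ≥ 109·C(z/109, 2) = z(z − 109)/(2·109), giving z² − 109z − 109·139·138 ≤ 0 and hence z ≤ (1/2)[109 + √(11881 + 4·2090838)] = (1/2)[109 + √8375233] ≈ (1/2)(109 + 2893.9995) = 1501.4997.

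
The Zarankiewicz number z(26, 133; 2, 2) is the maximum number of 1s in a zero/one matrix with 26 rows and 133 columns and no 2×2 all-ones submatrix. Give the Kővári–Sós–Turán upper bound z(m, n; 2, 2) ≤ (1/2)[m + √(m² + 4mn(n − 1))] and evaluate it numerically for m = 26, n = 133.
z(26, 133; 2, 2) ≤ (1/2)[26 + √(26² + 4·26·133·132)] = (1/2)[26 + √1826500] = 688.7403

Kővári–Sós–Turán: let r_1, ..., r_26 be the row sums and z = Σ r_i the total number of 1s. Each pair of columns can share at most one row with both entries 1 (else a 2×2 all-ones block appears), so Σ_i C(r_i, 2) ≤ C(133, 2) = 8778. By convexity Σ_i C(r_i, 2) ≥ 26·C(z/26, 2) = z(z − 26)/(2·26), giving z² − 26z − 26·133·132 ≤ 0 and hence z ≤ (1/2)[26 + √(676 + 4·456456)] = (1/2)[26 + √1826500] ≈ (1/2)(26 + 1351.4807) = 688.7403.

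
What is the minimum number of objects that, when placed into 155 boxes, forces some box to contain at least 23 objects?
n = (23 − 1)·155 + 1 = 3411

By the generalised pigeonhole principle, to guarantee some box contains ≥ r objects we need more than (r − 1) · k objects total. Threshold: n = (r − 1) · k + 1. With r = 23 and k = 155: n = 22 · 155 + 1 = 3410 + 1 = 3411. For n = 3410 = 22 · 155, we can put exactly 22 objects in every box, avoiding 23 in any single one — so 3411 is tight.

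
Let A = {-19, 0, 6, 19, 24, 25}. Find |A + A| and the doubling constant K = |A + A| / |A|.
K = |A + A| / |A| = 18/6 = 3

Enumerate A + A = {a + b : a, b ∈ A}. With |A| = 6, there are |A|^2 = 36 ordered sum pairs; collecting distinct values, A + A = {-38, -19, -13, 0, 5, 6, 12, 19, 24, 25, 30, 31, 38, 43, 44, 48, 49, 50}, so |A + A| = 18. Thus K = 18/6 = 3. For comparison, the minimum possible |A + A| over all 6-element sets is 2·6 − 1 = 11 (so min K = 11/6), attained only by arithmetic progressions.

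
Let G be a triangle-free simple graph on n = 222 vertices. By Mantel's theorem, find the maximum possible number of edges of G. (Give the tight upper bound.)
ex(222, K_3) = ⌊222^2/4⌋ = 12321

Mantel (1907): a triangle-free graph on n vertices has at most ⌊n^2/4⌋ edges, with equality for the complete bipartite graph K_{⌊n/2⌋, ⌈n/2⌉}. For n = 222: ⌊222^2/4⌋ = ⌊49284/4⌋ = 12321. The extremal graph is K_{111, 111}, which has 111·111 = 12321 edges.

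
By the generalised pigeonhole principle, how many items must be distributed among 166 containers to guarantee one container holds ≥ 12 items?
n = (12 − 1)·166 + 1 = 1827

By the generalised pigeonhole principle, to guarantee some box contains ≥ r objects we need more than (r − 1) · k objects total. Threshold: n = (r − 1) · k + 1. With r = 12 and k = 166: n = 11 · 166 + 1 = 1826 + 1 = 1827. For n = 1826 = 11 · 166, we can put exactly 11 objects in every box, avoiding 12 in any single one — so 1827 is tight.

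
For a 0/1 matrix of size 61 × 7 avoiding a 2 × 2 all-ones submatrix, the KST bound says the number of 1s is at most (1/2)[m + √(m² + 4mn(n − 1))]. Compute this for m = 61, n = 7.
z(61, 7; 2, 2) ≤ (1/2)[61 + √(61² + 4·61·7·6)] = (1/2)[61 + √13969] = 89.5953

Kővári–Sós–Turán: let r_1, ..., r_61 be the row sums and z = Σ r_i the total number of 1s. Each pair of columns can share at most one row with both entries 1 (else a 2×2 all-ones block appears), so Σ_i C(r_i, 2) ≤ C(7, 2) = 21. By convexity Σ_i C(r_i, 2) ≥ 61·C(z/61, 2) = z(z − 61)/(2·61), giving z² − 61z − 61·7·6 ≤ 0 and hence z ≤ (1/2)[61 + √(3721 + 4·2562)] = (1/2)[61 + √13969] ≈ (1/2)(61 + 118.1905) = 89.5953.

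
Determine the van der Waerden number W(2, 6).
W(2, 6) = 1132

W(2, 6) = 1132. The lower bound W(2, 6) > 1131 comes from an explicit good 2-colouring of [1, 1131]; the upper bound W(2, 6) ≤ 1132 was verified by exhaustive search over 2-colourings of [1, 1132].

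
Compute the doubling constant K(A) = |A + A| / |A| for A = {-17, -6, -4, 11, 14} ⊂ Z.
K = |A + A| / |A| = 15/5 = 3

Enumerate A + A = {a + b : a, b ∈ A}. With |A| = 5, there are |A|^2 = 25 ordered sum pairs; collecting distinct values, A + A = {-34, -23, -21, -12, -10, -8, -6, -3, 5, 7, 8, 10, 22, 25, 28}, so |A + A| = 15. Thus K = 15/5 = 3. For comparison, the minimum possible |A + A| over all 5-element sets is 2·5 − 1 = 9 (so min K = 9/5), attained only by arithmetic progressions.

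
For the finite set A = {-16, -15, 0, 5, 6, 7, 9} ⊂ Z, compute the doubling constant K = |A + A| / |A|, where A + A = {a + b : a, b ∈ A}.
K = |A + A| / |A| = 24/7

Enumerate A + A = {a + b : a, b ∈ A}. With |A| = 7, there are |A|^2 = 49 ordered sum pairs; collecting distinct values, A + A = {-32, -31, -30, -16, -15, -11, -10, -9, -8, -7, -6, 0, 5, 6, 7, 9, 10, 11, 12, 13, 14, 15, 16, 18}, so |A + A| = 24. Thus K = 24/7. For comparison, the minimum possible |A + A| over all 7-element sets is 2·7 − 1 = 13 (so min K = 13/7), attained only by arithmetic progressions.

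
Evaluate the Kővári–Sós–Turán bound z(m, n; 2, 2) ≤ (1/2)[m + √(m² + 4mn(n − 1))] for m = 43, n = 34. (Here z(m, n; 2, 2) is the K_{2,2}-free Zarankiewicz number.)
z(43, 34; 2, 2) ≤ (1/2)[43 + √(43² + 4·43·34·33)] = (1/2)[43 + √194833] = 242.1995

Kővári–Sós–Turán: let r_1, ..., r_43 be the row sums and z = Σ r_i the total number of 1s. Each pair of columns can share at most one row with both entries 1 (else a 2×2 all-ones block appears), so Σ_i C(r_i, 2) ≤ C(34, 2) = 561. By convexity Σ_i C(r_i, 2) ≥ 43·C(z/43, 2) = z(z − 43)/(2·43), giving z² − 43z − 43·34·33 ≤ 0 and hence z ≤ (1/2)[43 + √(1849 + 4·48246)] = (1/2)[43 + √194833] ≈ (1/2)(43 + 441.3989) = 242.1995.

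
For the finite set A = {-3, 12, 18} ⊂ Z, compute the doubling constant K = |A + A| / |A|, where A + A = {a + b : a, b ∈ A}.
K = |A + A| / |A| = 6/3 = 2

Enumerate A + A = {a + b : a, b ∈ A}. With |A| = 3, there are |A|^2 = 9 ordered sum pairs; collecting distinct values, A + A = {-6, 9, 15, 24, 30, 36}, so |A + A| = 6. Thus K = 6/3 = 2. For comparison, the minimum possible |A + A| over all 3-element sets is 2·3 − 1 = 5 (so min K = 5/3), attained only by arithmetic progressions.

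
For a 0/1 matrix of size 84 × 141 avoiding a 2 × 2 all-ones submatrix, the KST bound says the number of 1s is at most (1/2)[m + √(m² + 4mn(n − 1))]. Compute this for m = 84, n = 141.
z(84, 141; 2, 2) ≤ (1/2)[84 + √(84² + 4·84·141·140)] = (1/2)[84 + √6639696] = 1330.3804

Kővári–Sós–Turán: let r_1, ..., r_84 be the row sums and z = Σ r_i the total number of 1s. Each pair of columns can share at most one row with both entries 1 (else a 2×2 all-ones block appears), so Σ_i C(r_i, 2) ≤ C(141, 2) = 9870. By convexity Σ_i C(r_i, 2) ≥ 84·C(z/84, 2) = z(z − 84)/(2·84), giving z² − 84z − 84·141·140 ≤ 0 and hence z ≤ (1/2)[84 + √(7056 + 4·1658160)] = (1/2)[84 + √6639696] ≈ (1/2)(84 + 2576.7608) = 1330.3804.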